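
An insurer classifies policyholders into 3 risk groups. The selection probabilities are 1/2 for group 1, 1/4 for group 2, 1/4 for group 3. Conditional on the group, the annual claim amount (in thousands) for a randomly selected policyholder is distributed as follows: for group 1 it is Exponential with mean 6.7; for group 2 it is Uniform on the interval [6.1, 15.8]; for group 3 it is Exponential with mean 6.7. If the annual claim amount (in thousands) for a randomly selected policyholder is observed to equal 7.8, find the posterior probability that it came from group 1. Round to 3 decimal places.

0.384

Likelihoods f(7.8 | ·): 1: 0.0465939; 2: 0.103093; 3: 0.0465939.
Posterior ∝ prior × likelihood. Numerator for 1: 0.5·0.0465939 = 0.0232969.
Normalizing constant: 0.5·0.0465939 + 0.25·0.103093 + 0.25·0.0465939 = 0.0607186.
P(1 | observation) = 0.0232969 / 0.0607186 = 0.383687.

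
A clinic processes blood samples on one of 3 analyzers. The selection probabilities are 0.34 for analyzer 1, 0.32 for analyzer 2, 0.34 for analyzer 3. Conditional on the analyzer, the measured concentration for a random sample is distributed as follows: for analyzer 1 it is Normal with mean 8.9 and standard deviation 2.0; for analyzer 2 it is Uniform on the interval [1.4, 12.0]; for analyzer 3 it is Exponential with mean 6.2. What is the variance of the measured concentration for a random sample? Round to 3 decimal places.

18.822

Per component, 1: μ=8.9, E[X²]=83.21; 2: μ=6.7, E[X²]=54.2533; 3: μ=6.2, E[X²]=76.88.
E[X] = 0.34·8.9 + 0.32·6.7 + 0.34·6.2 = 7.278.
E[X²] = 0.34·83.21 + 0.32·54.2533 + 0.34·76.88 = 71.7917.
Var(X) = E[X²] − (E[X])² = 71.7917 − 52.9693 = 18.8224.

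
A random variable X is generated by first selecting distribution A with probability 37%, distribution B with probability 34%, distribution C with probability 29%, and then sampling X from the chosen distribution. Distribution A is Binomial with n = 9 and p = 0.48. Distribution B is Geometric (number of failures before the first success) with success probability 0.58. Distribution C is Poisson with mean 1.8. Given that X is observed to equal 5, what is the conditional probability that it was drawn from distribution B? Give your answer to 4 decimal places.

0.0266

Likelihoods P(X=5 | ·): A: 0.234742; B: 0.00758009; C: 0.0260286.
Posterior ∝ prior × likelihood. Numerator for B: 0.34·0.00758009 = 0.00257723.
Normalizing constant: 0.37·0.234742 + 0.34·0.00758009 + 0.29·0.0260286 = 0.0969799.
P(B | observation) = 0.00257723 / 0.0969799 = 0.0265749.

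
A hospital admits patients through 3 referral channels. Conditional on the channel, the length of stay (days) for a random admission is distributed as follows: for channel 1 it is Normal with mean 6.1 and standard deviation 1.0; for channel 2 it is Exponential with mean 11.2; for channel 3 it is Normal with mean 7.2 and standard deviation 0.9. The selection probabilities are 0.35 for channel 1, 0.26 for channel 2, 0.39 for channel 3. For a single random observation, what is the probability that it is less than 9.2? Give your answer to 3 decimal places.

Conditional on each channel, P(X < 9.2): 1: 0.999032; 2: 0.560197; 3: 0.986866.
By total probability, P(X < 9.2) = 0.35·0.999032 + 0.26·0.560197 + 0.39·0.986866 = 0.88019.

0.880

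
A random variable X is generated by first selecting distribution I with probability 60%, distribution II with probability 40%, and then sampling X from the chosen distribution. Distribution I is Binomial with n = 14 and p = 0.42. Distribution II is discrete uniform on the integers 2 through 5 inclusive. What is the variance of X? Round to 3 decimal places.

3.906

Per component, I: μ=5.88, E[X²]=37.9848; II: μ=3.5, E[X²]=13.5.
E[X] = 0.6·5.88 + 0.4·3.5 = 4.928.
E[X²] = 0.6·37.9848 + 0.4·13.5 = 28.1909.
Var(X) = E[X²] − (E[X])² = 28.1909 − 24.2852 = 3.9057.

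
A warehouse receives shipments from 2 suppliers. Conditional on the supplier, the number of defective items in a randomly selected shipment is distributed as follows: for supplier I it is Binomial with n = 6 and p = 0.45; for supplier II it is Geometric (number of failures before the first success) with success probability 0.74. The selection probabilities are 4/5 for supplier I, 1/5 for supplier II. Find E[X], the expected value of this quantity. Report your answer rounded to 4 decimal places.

2.2303

Component means — I: 2.7; II: 0.351351.
E[X] = 0.8·2.7 + 0.2·0.351351 = 2.23027.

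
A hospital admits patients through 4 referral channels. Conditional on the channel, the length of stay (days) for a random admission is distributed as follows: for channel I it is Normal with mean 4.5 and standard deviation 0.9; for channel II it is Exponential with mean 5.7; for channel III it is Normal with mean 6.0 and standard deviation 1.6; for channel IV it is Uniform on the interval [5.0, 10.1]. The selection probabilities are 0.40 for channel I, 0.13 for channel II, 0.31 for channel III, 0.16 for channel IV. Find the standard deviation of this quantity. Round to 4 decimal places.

Per component, I: μ=4.5, E[X²]=21.06; II: μ=5.7, E[X²]=64.98; III: μ=6, E[X²]=38.56; IV: μ=7.55, E[X²]=59.17.
E[X] = 0.4·4.5 + 0.13·5.7 + 0.31·6 + 0.16·7.55 = 5.609.
E[X²] = 0.4·21.06 + 0.13·64.98 + 0.31·38.56 + 0.16·59.17 = 38.2922.
Var(X) = E[X²] − (E[X])² = 38.2922 − 31.4609 = 6.83132.
SD(X) = √6.83132 = 2.61368.

2.6137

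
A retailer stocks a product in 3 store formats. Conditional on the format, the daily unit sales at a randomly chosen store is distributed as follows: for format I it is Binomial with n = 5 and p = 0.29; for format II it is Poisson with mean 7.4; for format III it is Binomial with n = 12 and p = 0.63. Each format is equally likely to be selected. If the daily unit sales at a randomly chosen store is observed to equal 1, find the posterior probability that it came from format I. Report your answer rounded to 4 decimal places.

0.9875

Likelihoods P(X=1 | ·): I: 0.368469; II: 0.00452327; III: 0.000134506.
Posterior ∝ prior × likelihood. Numerator for I: 0.333333·0.368469 = 0.122823.
Normalizing constant: 0.333333·0.368469 + 0.333333·0.00452327 + 0.333333·0.000134506 = 0.124376.
P(I | observation) = 0.122823 / 0.124376 = 0.987517.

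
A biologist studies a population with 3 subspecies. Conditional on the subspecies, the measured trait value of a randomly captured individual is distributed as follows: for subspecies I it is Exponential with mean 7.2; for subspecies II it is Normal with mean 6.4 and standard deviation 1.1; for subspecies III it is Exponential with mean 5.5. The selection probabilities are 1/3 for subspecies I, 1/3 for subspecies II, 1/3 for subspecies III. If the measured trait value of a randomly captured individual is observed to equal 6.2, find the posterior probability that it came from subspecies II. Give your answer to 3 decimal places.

Likelihoods f(6.2 | ·): I: 0.0587072; II: 0.356729; III: 0.0588937.
Posterior ∝ prior × likelihood. Numerator for II: 0.333333·0.356729 = 0.11891.
Normalizing constant: 0.333333·0.0587072 + 0.333333·0.356729 + 0.333333·0.0588937 = 0.15811.
P(II | observation) = 0.11891 / 0.15811 = 0.75207.

0.752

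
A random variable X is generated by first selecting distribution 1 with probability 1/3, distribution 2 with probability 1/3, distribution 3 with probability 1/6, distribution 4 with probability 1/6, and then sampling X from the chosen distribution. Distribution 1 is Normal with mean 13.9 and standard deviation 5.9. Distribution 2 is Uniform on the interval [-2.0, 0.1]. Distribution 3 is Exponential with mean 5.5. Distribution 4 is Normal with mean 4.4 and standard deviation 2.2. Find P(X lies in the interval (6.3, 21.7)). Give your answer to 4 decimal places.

0.3515

Conditional on each component, P(6.3 < X < 21.7): 1: 0.808072; 2: 0; 3: 0.298737; 4: 0.193894.
By total probability, P(6.3 < X < 21.7) = 0.333333·0.808072 + 0.333333·0 + 0.166667·0.298737 + 0.166667·0.193894 = 0.351463.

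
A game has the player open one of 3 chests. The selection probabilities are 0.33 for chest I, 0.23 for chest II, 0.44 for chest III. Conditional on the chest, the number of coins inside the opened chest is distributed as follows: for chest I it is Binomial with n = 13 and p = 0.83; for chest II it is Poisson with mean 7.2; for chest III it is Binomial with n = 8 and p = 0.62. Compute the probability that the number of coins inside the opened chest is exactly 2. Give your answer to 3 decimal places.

0.019

Conditional on each chest, P(X = 2): I: 1.84157e-07; II: 0.0193515; III: 0.0324073.
By total probability, P(X = 2) = 0.33·1.84157e-07 + 0.23·0.0193515 + 0.44·0.0324073 = 0.0187101.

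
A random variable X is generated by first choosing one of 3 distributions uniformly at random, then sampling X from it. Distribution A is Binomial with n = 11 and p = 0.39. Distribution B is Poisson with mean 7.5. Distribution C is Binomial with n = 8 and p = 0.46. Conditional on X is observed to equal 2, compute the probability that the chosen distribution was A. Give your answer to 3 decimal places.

Likelihoods P(X=2 | ·): A: 0.0978274; B: 0.0155555; C: 0.146905.
Posterior ∝ prior × likelihood. Numerator for A: 0.333333·0.0978274 = 0.0326091.
Normalizing constant: 0.333333·0.0978274 + 0.333333·0.0155555 + 0.333333·0.146905 = 0.0867626.
P(A | observation) = 0.0326091 / 0.0867626 = 0.375843.

0.376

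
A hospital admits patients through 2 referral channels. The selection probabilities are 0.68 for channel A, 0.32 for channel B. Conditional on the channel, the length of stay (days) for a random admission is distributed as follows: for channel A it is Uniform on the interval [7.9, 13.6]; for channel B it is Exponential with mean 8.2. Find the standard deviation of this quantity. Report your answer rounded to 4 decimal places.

Per component, A: μ=10.75, E[X²]=118.27; B: μ=8.2, E[X²]=134.48.
E[X] = 0.68·10.75 + 0.32·8.2 = 9.934.
E[X²] = 0.68·118.27 + 0.32·134.48 = 123.457.
Var(X) = E[X²] − (E[X])² = 123.457 − 98.6844 = 24.7728.
SD(X) = √24.7728 = 4.97723.

4.9772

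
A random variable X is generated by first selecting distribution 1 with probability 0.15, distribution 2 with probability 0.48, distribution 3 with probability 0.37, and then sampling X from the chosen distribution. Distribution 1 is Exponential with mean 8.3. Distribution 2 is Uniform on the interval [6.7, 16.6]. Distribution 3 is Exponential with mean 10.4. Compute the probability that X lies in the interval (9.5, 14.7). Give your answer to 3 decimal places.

Conditional on each component, P(9.5 < X < 14.7): 1: 0.14821; 2: 0.525253; 3: 0.157834.
By total probability, P(9.5 < X < 14.7) = 0.15·0.14821 + 0.48·0.525253 + 0.37·0.157834 = 0.332751.

0.333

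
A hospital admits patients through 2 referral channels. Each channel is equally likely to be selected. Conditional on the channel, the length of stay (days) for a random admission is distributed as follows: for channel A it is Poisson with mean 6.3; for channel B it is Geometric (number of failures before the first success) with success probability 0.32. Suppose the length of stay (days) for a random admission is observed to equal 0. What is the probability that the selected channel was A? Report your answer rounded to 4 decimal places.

Likelihoods P(X=0 | ·): A: 0.0018363; B: 0.32.
Posterior ∝ prior × likelihood. Numerator for A: 0.5·0.0018363 = 0.000918152.
Normalizing constant: 0.5·0.0018363 + 0.5·0.32 = 0.160918.
P(A | observation) = 0.000918152 / 0.160918 = 0.00570571.

0.0057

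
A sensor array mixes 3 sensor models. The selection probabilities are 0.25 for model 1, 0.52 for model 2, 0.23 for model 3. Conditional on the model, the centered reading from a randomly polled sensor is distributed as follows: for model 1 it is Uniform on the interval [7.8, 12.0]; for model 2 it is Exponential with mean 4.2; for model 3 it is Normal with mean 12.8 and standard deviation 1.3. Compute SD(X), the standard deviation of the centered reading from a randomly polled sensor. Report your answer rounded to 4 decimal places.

4.8458

Per component, 1: μ=9.9, E[X²]=99.48; 2: μ=4.2, E[X²]=35.28; 3: μ=12.8, E[X²]=165.53.
E[X] = 0.25·9.9 + 0.52·4.2 + 0.23·12.8 = 7.603.
E[X²] = 0.25·99.48 + 0.52·35.28 + 0.23·165.53 = 81.2875.
Var(X) = E[X²] − (E[X])² = 81.2875 − 57.8056 = 23.4819.
SD(X) = √23.4819 = 4.84581.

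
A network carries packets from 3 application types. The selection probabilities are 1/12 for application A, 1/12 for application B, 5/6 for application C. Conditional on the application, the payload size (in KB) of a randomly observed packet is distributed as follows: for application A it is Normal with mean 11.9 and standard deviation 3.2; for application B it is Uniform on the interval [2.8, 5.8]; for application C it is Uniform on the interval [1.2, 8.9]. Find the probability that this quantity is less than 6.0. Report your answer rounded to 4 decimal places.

Conditional on each application, P(X < 6.0): A: 0.0326098; B: 1; C: 0.623377.
By total probability, P(X < 6.0) = 0.0833333·0.0326098 + 0.0833333·1 + 0.833333·0.623377 = 0.605531.

0.6055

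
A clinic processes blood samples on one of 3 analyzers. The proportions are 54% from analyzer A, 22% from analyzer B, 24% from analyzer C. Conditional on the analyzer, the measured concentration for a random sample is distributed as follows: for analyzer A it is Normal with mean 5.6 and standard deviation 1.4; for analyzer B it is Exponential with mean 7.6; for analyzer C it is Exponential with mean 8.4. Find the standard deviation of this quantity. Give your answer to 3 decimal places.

Per component, A: μ=5.6, E[X²]=33.32; B: μ=7.6, E[X²]=115.52; C: μ=8.4, E[X²]=141.12.
E[X] = 0.54·5.6 + 0.22·7.6 + 0.24·8.4 = 6.712.
E[X²] = 0.54·33.32 + 0.22·115.52 + 0.24·141.12 = 77.276.
Var(X) = E[X²] − (E[X])² = 77.276 − 45.0509 = 32.2251.
SD(X) = √32.2251 = 5.67671.

5.677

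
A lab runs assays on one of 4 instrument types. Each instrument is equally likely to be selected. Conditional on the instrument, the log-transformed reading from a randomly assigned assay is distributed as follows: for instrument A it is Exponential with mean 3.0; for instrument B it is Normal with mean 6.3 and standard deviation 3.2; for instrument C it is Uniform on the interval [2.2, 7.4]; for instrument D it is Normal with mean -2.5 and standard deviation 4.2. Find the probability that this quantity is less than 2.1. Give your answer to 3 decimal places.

0.365

Conditional on each instrument, P(X < 2.1): A: 0.503415; B: 0.0946757; C: 0; D: 0.863294.
By total probability, P(X < 2.1) = 0.25·0.503415 + 0.25·0.0946757 + 0.25·0 + 0.25·0.863294 = 0.365346.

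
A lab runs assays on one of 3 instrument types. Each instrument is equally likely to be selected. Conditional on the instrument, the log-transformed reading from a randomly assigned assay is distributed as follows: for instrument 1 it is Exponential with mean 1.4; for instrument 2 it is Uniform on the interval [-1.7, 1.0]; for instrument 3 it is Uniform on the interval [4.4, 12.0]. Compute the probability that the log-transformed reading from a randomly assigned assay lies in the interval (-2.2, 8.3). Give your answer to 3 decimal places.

Conditional on each instrument, P(-2.2 < X < 8.3): 1: 0.997338; 2: 1; 3: 0.513158.
By total probability, P(-2.2 < X < 8.3) = 0.333333·0.997338 + 0.333333·1 + 0.333333·0.513158 = 0.836832.

0.837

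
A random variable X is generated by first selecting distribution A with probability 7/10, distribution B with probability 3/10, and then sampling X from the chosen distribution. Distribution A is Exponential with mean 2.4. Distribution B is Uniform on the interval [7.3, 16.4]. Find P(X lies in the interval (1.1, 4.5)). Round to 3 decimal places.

Conditional on each component, P(1.1 < X < 4.5): A: 0.478982; B: 0.
By total probability, P(1.1 < X < 4.5) = 0.7·0.478982 + 0.3·0 = 0.335287.

0.335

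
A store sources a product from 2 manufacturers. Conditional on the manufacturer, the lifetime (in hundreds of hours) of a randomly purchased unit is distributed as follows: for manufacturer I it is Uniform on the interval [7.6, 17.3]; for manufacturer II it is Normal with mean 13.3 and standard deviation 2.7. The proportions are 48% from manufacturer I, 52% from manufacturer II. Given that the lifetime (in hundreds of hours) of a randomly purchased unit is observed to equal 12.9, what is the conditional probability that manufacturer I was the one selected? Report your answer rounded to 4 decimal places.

Likelihoods f(12.9 | ·): I: 0.103093; II: 0.146144.
Posterior ∝ prior × likelihood. Numerator for I: 0.48·0.103093 = 0.0494845.
Normalizing constant: 0.48·0.103093 + 0.52·0.146144 = 0.125479.
P(I | observation) = 0.0494845 / 0.125479 = 0.394364.

0.3944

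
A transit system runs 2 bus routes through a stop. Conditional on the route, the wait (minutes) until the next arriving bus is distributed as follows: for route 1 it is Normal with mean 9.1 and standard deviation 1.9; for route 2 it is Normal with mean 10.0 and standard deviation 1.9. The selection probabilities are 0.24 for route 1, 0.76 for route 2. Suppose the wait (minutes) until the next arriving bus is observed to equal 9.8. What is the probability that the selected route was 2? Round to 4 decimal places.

Likelihoods f(9.8 | ·): 1: 0.196192; 2: 0.20881.
Posterior ∝ prior × likelihood. Numerator for 2: 0.76·0.20881 = 0.158695.
Normalizing constant: 0.24·0.196192 + 0.76·0.20881 = 0.205781.
P(2 | observation) = 0.158695 / 0.205781 = 0.771184.

0.7712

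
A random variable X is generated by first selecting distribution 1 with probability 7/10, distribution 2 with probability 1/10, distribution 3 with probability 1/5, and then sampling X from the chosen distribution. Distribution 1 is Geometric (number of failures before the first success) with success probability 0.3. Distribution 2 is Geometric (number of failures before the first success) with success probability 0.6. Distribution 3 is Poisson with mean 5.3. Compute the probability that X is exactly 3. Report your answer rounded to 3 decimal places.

Conditional on each component, P(X = 3): 1: 0.1029; 2: 0.0384; 3: 0.123856.
By total probability, P(X = 3) = 0.7·0.1029 + 0.1·0.0384 + 0.2·0.123856 = 0.100641.

0.101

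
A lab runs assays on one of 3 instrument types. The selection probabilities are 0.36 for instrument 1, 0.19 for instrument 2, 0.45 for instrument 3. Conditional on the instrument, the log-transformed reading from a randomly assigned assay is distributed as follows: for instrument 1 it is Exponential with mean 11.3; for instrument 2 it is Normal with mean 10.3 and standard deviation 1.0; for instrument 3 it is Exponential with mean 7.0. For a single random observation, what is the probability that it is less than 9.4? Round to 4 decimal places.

Conditional on each instrument, P(X < 9.4): 1: 0.56476; 2: 0.18406; 3: 0.738901.
By total probability, P(X < 9.4) = 0.36·0.56476 + 0.19·0.18406 + 0.45·0.738901 = 0.570791.

0.5708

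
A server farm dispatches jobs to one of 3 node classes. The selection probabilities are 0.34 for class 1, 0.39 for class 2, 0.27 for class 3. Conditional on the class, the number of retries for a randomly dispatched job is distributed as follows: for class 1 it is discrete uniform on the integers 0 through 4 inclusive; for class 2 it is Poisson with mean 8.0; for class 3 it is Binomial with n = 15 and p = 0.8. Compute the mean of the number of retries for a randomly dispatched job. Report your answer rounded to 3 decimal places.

Component means — 1: 2; 2: 8; 3: 12.
E[X] = 0.34·2 + 0.39·8 + 0.27·12 = 7.04.

7.040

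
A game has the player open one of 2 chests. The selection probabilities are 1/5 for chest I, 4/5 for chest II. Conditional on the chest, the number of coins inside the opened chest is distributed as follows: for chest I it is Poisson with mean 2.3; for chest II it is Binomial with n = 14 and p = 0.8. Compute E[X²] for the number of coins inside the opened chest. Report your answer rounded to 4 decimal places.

For each component E[X²] = Var + (mean)², giving I: 7.59; II: 127.68.
Overall E[X²] = 0.2·7.59 + 0.8·127.68 = 103.662.

103.6620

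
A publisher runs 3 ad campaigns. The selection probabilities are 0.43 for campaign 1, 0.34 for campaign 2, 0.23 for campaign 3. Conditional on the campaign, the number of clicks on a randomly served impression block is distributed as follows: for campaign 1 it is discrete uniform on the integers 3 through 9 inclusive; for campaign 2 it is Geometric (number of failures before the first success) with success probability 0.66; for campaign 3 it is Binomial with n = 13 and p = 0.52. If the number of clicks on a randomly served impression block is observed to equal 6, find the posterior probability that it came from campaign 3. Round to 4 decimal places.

0.4258

Likelihoods P(X=6 | ·): 1: 0.142857; 2: 0.00101957; 3: 0.199171.
Posterior ∝ prior × likelihood. Numerator for 3: 0.23·0.199171 = 0.0458093.
Normalizing constant: 0.43·0.142857 + 0.34·0.00101957 + 0.23·0.199171 = 0.107585.
P(3 | observation) = 0.0458093 / 0.107585 = 0.425798.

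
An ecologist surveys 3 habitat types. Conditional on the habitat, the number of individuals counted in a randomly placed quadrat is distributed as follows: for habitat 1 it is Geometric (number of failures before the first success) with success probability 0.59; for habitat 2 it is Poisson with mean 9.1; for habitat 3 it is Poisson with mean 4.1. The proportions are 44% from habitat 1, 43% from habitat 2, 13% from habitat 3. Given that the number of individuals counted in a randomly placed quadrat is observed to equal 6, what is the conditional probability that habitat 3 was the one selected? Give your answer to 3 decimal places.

0.267

Likelihoods P(X=6 | ·): 1: 0.00280256; 2: 0.0880716; 3: 0.109336.
Posterior ∝ prior × likelihood. Numerator for 3: 0.13·0.109336 = 0.0142137.
Normalizing constant: 0.44·0.00280256 + 0.43·0.0880716 + 0.13·0.109336 = 0.0533176.
P(3 | observation) = 0.0142137 / 0.0533176 = 0.266585.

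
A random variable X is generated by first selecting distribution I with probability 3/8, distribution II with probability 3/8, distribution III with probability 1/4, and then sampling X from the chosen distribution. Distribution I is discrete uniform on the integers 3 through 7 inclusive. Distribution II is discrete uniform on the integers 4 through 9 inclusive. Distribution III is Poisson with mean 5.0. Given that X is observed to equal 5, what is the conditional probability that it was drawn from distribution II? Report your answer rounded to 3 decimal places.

Likelihoods P(X=5 | ·): I: 0.2; II: 0.166667; III: 0.175467.
Posterior ∝ prior × likelihood. Numerator for II: 0.375·0.166667 = 0.0625.
Normalizing constant: 0.375·0.2 + 0.375·0.166667 + 0.25·0.175467 = 0.181367.
P(II | observation) = 0.0625 / 0.181367 = 0.344605.

0.345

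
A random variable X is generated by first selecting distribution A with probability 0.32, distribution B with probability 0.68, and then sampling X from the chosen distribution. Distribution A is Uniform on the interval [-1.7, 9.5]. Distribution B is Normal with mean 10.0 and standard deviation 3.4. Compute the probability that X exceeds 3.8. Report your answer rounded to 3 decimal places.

0.820

Conditional on each component, P(X > 3.8): A: 0.508929; B: 0.965888.
By total probability, P(X > 3.8) = 0.32·0.508929 + 0.68·0.965888 = 0.819661.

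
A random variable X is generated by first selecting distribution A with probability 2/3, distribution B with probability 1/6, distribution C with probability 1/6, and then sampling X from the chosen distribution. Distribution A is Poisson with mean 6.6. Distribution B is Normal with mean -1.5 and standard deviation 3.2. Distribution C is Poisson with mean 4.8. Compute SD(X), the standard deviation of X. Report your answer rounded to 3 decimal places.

3.957

Per component, A: μ=6.6, E[X²]=50.16; B: μ=-1.5, E[X²]=12.49; C: μ=4.8, E[X²]=27.84.
E[X] = 0.666667·6.6 + 0.166667·-1.5 + 0.166667·4.8 = 4.95.
E[X²] = 0.666667·50.16 + 0.166667·12.49 + 0.166667·27.84 = 40.1617.
Var(X) = E[X²] − (E[X])² = 40.1617 − 24.5025 = 15.6592.
SD(X) = √15.6592 = 3.95717.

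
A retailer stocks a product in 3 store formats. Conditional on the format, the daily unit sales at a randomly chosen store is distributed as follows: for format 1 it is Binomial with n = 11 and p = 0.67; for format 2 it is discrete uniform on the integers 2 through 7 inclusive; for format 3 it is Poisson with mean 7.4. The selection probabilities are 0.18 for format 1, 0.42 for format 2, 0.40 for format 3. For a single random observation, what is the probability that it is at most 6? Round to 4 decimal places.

0.5573

Conditional on each format, P(X ≤ 6): 1: 0.280694; 2: 0.833333; 3: 0.391962.
By total probability, P(X ≤ 6) = 0.18·0.280694 + 0.42·0.833333 + 0.4·0.391962 = 0.55731.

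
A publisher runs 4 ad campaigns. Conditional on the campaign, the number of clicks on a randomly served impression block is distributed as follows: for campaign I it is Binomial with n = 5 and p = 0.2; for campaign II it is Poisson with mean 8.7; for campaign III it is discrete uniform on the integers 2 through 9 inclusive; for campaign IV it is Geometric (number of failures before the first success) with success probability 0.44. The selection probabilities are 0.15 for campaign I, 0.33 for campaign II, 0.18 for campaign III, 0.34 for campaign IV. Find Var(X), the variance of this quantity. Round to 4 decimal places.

16.2962

Per component, I: μ=1, E[X²]=1.8; II: μ=8.7, E[X²]=84.39; III: μ=5.5, E[X²]=35.5; IV: μ=1.27273, E[X²]=4.5124.
E[X] = 0.15·1 + 0.33·8.7 + 0.18·5.5 + 0.34·1.27273 = 4.44373.
E[X²] = 0.15·1.8 + 0.33·84.39 + 0.18·35.5 + 0.34·4.5124 = 36.0429.
Var(X) = E[X²] − (E[X])² = 36.0429 − 19.7467 = 16.2962.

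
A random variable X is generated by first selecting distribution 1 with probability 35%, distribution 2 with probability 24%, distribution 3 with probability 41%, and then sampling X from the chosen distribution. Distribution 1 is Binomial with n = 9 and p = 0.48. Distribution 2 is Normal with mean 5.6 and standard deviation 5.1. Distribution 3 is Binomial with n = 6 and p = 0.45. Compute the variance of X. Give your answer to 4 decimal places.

8.9793

Per component, 1: μ=4.32, E[X²]=20.9088; 2: μ=5.6, E[X²]=57.37; 3: μ=2.7, E[X²]=8.775.
E[X] = 0.35·4.32 + 0.24·5.6 + 0.41·2.7 = 3.963.
E[X²] = 0.35·20.9088 + 0.24·57.37 + 0.41·8.775 = 24.6846.
Var(X) = E[X²] − (E[X])² = 24.6846 − 15.7054 = 8.97926.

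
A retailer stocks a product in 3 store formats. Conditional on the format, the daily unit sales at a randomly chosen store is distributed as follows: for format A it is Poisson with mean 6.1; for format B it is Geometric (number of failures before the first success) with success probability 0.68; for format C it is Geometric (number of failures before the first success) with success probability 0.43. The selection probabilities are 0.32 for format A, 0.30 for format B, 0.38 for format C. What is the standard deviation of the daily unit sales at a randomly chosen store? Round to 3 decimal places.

Per component, A: μ=6.1, E[X²]=43.31; B: μ=0.470588, E[X²]=0.913495; C: μ=1.32558, E[X²]=4.83991.
E[X] = 0.32·6.1 + 0.3·0.470588 + 0.38·1.32558 = 2.5969.
E[X²] = 0.32·43.31 + 0.3·0.913495 + 0.38·4.83991 = 15.9724.
Var(X) = E[X²] − (E[X])² = 15.9724 − 6.74388 = 9.22854.
SD(X) = √9.22854 = 3.03785.

3.038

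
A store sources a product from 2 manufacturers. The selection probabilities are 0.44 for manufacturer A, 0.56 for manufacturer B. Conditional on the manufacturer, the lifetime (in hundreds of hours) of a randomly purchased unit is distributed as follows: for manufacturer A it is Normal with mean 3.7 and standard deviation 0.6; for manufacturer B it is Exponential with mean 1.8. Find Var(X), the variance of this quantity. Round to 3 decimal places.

Per component, A: μ=3.7, E[X²]=14.05; B: μ=1.8, E[X²]=6.48.
E[X] = 0.44·3.7 + 0.56·1.8 = 2.636.
E[X²] = 0.44·14.05 + 0.56·6.48 = 9.8108.
Var(X) = E[X²] − (E[X])² = 9.8108 − 6.9485 = 2.8623.

2.862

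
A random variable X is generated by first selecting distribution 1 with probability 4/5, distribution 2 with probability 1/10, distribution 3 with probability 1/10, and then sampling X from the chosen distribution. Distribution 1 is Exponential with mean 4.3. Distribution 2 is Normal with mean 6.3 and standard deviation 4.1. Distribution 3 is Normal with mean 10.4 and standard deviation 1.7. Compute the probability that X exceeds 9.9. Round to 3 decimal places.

Conditional on each component, P(X > 9.9): 1: 0.100026; 2: 0.189959; 3: 0.615666.
By total probability, P(X > 9.9) = 0.8·0.100026 + 0.1·0.189959 + 0.1·0.615666 = 0.160583.

0.161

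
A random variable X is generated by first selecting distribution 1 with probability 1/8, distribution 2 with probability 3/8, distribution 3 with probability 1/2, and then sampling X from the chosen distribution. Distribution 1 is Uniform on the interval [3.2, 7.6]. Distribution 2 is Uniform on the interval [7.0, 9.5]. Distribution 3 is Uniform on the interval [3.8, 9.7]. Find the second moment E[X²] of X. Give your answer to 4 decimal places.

53.7971

For each component E[X²] = Var + (mean)², giving 1: 30.7733; 2: 68.5833; 3: 48.4633.
Overall E[X²] = 0.125·30.7733 + 0.375·68.5833 + 0.5·48.4633 = 53.7971.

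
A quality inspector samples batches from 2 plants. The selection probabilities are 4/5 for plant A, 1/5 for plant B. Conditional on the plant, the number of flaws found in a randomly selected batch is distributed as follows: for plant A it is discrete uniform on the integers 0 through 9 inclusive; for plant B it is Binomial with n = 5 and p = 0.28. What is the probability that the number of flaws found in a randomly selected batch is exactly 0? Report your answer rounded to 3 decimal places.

0.119

Conditional on each plant, P(X = 0): A: 0.1; B: 0.193492.
By total probability, P(X = 0) = 0.8·0.1 + 0.2·0.193492 = 0.118698.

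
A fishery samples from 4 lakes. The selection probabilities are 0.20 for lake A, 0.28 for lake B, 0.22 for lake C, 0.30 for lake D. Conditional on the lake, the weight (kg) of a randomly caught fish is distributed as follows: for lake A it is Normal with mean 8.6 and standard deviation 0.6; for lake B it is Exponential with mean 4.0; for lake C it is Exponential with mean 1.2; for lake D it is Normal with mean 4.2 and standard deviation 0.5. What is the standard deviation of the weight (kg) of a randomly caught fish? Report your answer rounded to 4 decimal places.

3.2833

Per component, A: μ=8.6, E[X²]=74.32; B: μ=4, E[X²]=32; C: μ=1.2, E[X²]=2.88; D: μ=4.2, E[X²]=17.89.
E[X] = 0.2·8.6 + 0.28·4 + 0.22·1.2 + 0.3·4.2 = 4.364.
E[X²] = 0.2·74.32 + 0.28·32 + 0.22·2.88 + 0.3·17.89 = 29.8246.
Var(X) = E[X²] − (E[X])² = 29.8246 − 19.0445 = 10.7801.
SD(X) = √10.7801 = 3.28331.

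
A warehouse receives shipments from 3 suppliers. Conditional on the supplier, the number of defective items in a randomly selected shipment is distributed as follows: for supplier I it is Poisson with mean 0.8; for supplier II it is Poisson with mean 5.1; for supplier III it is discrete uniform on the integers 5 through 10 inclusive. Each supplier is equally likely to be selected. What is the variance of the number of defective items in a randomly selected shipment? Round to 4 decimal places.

Per component, I: μ=0.8, E[X²]=1.44; II: μ=5.1, E[X²]=31.11; III: μ=7.5, E[X²]=59.1667.
E[X] = 0.333333·0.8 + 0.333333·5.1 + 0.333333·7.5 = 4.46667.
E[X²] = 0.333333·1.44 + 0.333333·31.11 + 0.333333·59.1667 = 30.5722.
Var(X) = E[X²] − (E[X])² = 30.5722 − 19.9511 = 10.6211.

10.6211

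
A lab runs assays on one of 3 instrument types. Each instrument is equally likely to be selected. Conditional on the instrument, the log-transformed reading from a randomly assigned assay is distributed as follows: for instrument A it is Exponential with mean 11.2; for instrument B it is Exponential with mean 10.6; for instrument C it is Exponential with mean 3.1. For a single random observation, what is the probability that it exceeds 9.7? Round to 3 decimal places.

Conditional on each instrument, P(X > 9.7): A: 0.420601; B: 0.400479; C: 0.0437601.
By total probability, P(X > 9.7) = 0.333333·0.420601 + 0.333333·0.400479 + 0.333333·0.0437601 = 0.28828.

0.288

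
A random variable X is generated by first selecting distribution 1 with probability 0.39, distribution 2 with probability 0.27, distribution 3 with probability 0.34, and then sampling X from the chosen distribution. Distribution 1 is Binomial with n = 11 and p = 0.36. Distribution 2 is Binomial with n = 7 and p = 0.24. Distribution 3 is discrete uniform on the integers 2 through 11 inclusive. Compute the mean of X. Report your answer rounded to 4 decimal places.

Component means — 1: 3.96; 2: 1.68; 3: 6.5.
E[X] = 0.39·3.96 + 0.27·1.68 + 0.34·6.5 = 4.208.

4.2080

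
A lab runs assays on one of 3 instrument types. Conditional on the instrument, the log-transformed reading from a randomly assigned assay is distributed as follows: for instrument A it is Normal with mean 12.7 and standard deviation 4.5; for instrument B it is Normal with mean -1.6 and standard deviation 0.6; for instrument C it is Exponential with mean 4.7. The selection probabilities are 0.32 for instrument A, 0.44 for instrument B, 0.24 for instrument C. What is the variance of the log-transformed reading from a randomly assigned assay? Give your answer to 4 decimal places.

Per component, A: μ=12.7, E[X²]=181.54; B: μ=-1.6, E[X²]=2.92; C: μ=4.7, E[X²]=44.18.
E[X] = 0.32·12.7 + 0.44·-1.6 + 0.24·4.7 = 4.488.
E[X²] = 0.32·181.54 + 0.44·2.92 + 0.24·44.18 = 69.9808.
Var(X) = E[X²] − (E[X])² = 69.9808 − 20.1421 = 49.8387.

49.8387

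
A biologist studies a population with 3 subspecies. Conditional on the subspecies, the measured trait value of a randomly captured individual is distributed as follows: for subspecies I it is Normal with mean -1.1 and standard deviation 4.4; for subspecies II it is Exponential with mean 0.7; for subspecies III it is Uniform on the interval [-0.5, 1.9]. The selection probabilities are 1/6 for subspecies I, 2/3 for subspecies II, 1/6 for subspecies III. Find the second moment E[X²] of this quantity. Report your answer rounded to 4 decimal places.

For each component E[X²] = Var + (mean)², giving I: 20.57; II: 0.98; III: 0.97.
Overall E[X²] = 0.166667·20.57 + 0.666667·0.98 + 0.166667·0.97 = 4.24333.

4.2433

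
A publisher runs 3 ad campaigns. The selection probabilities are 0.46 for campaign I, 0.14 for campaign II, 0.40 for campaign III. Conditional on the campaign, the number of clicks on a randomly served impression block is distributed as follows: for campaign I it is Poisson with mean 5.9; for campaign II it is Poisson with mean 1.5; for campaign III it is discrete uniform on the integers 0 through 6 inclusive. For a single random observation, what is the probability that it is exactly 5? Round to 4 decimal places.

Conditional on each campaign, P(X = 5): I: 0.163208; II: 0.01412; III: 0.142857.
By total probability, P(X = 5) = 0.46·0.163208 + 0.14·0.01412 + 0.4·0.142857 = 0.134195.

0.1342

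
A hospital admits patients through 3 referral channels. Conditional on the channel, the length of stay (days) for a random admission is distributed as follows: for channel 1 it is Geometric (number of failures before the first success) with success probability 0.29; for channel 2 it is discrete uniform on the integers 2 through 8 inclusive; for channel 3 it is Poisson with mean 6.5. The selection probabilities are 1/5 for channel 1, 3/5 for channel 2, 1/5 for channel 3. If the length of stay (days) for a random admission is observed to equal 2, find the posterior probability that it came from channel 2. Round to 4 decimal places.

0.7066

Likelihoods P(X=2 | ·): 1: 0.146189; 2: 0.142857; 3: 0.0317602.
Posterior ∝ prior × likelihood. Numerator for 2: 0.6·0.142857 = 0.0857143.
Normalizing constant: 0.2·0.146189 + 0.6·0.142857 + 0.2·0.0317602 = 0.121304.
P(2 | observation) = 0.0857143 / 0.121304 = 0.706607.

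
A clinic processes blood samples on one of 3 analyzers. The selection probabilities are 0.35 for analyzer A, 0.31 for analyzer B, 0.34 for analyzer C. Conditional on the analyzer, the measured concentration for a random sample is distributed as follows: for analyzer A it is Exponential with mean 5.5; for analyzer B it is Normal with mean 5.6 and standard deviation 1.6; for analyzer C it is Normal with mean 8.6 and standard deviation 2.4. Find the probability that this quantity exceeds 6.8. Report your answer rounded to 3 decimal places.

0.435

Conditional on each analyzer, P(X > 6.8): A: 0.290438; B: 0.226627; C: 0.773373.
By total probability, P(X > 6.8) = 0.35·0.290438 + 0.31·0.226627 + 0.34·0.773373 = 0.434855.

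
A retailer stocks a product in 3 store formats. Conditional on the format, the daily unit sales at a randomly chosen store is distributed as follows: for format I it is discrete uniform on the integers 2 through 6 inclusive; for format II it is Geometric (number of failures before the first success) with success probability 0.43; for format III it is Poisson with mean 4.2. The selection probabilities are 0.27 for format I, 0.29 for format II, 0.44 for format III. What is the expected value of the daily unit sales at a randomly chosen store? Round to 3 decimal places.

3.312

Component means — I: 4; II: 1.32558; III: 4.2.
E[X] = 0.27·4 + 0.29·1.32558 + 0.44·4.2 = 3.31242.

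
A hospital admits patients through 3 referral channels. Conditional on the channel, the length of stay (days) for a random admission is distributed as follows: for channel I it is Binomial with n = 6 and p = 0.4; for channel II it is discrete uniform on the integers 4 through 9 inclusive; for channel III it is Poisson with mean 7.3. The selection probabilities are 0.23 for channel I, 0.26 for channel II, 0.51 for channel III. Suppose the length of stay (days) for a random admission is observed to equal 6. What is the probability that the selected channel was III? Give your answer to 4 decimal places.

0.6206

Likelihoods P(X=6 | ·): I: 0.004096; II: 0.166667; III: 0.141989.
Posterior ∝ prior × likelihood. Numerator for III: 0.51·0.141989 = 0.0724144.
Normalizing constant: 0.23·0.004096 + 0.26·0.166667 + 0.51·0.141989 = 0.11669.
P(III | observation) = 0.0724144 / 0.11669 = 0.620572.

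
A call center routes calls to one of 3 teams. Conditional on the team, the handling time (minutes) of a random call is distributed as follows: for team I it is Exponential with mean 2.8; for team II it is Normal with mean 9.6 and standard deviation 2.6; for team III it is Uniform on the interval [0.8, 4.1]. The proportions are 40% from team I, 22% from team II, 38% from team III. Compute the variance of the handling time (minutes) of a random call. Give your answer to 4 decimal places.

13.3296

Per component, I: μ=2.8, E[X²]=15.68; II: μ=9.6, E[X²]=98.92; III: μ=2.45, E[X²]=6.91.
E[X] = 0.4·2.8 + 0.22·9.6 + 0.38·2.45 = 4.163.
E[X²] = 0.4·15.68 + 0.22·98.92 + 0.38·6.91 = 30.6602.
Var(X) = E[X²] − (E[X])² = 30.6602 − 17.3306 = 13.3296.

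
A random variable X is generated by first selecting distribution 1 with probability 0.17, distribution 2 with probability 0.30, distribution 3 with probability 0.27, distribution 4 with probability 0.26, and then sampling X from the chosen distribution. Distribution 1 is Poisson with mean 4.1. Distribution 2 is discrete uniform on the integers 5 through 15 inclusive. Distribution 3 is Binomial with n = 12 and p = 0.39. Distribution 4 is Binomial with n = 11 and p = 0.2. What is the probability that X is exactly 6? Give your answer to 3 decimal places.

0.094

Conditional on each component, P(X = 6): 1: 0.109336; 2: 0.0909091; 3: 0.167509; 4: 0.00968884.
By total probability, P(X = 6) = 0.17·0.109336 + 0.3·0.0909091 + 0.27·0.167509 + 0.26·0.00968884 = 0.0936064.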